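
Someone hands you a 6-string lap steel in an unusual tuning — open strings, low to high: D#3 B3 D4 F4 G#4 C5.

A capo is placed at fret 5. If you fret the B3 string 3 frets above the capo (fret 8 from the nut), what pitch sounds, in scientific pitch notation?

G4

The capo raises the open B3 by 5 semitones to E4; fretting 3 more gives B3 + 5 + 3 = B3 + 8 semitones = G4.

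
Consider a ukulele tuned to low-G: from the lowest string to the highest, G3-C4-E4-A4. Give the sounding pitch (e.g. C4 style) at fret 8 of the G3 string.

D♯4

Each fret is one semitone, so G3 + 8 = D♯4.
(Equivalently spelled E♭4.)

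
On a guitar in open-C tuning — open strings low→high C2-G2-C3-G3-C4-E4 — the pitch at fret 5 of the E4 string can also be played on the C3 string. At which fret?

Fret 5 on E4 is MIDI 64 + 5 = 69 (A4). On the C3 string (open MIDI 48), that pitch is 69 − 48 = fret 21.

21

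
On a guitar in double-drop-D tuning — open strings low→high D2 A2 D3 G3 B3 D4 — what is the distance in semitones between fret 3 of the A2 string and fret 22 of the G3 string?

29 semitones

A2 at fret 3 → C3 (MIDI 48); G3 at fret 22 → F5 (MIDI 77).
48 − 77 = -29, so the two pitches are 29 semitones apart, with F5 the higher.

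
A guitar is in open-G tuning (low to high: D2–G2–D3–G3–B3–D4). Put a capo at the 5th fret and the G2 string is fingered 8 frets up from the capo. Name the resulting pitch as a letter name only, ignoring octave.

The capo raises the open G2 by 5 semitones to C3; fretting 8 more gives G2 + 5 + 8 = G2 + 13 semitones, landing on G#.
(Also written Ab.)

G#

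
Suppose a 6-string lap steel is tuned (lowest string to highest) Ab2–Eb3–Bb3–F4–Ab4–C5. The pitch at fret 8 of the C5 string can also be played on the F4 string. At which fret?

Fret 8 on C5 is MIDI 72 + 8 = 80 (Ab5). On the F4 string (open MIDI 65), that pitch is 80 − 65 = fret 15.

15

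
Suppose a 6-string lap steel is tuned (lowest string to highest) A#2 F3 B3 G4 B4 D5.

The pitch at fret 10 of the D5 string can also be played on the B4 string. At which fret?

13

D5 at fret 10 is D5 + 10 semitones = C6.
The open B4 string is 3 semitones below the open D5, so the same pitch on the B4 string lies at fret 10 + 3 = 13.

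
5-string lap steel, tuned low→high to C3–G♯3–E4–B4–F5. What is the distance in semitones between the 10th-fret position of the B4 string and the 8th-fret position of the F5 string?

4 semitones

B4 at fret 10 → A5 (MIDI 81); F5 at fret 8 → C♯6 (MIDI 85).
81 − 85 = -4, so the two pitches are 4 semitones apart, with C♯6 the higher.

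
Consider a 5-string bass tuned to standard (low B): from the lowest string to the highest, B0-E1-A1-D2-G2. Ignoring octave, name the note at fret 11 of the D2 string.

C♯

The open D2 string plus 11 semitones: D–D#–E–F–…–B–C–C#.
(Equivalently spelled D♭.)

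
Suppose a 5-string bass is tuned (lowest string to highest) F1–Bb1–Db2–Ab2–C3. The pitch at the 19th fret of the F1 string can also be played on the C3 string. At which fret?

0

Fret 19 on F1 is MIDI 29 + 19 = 48 (C3). On the C3 string (open MIDI 48), that pitch is 48 − 48 = fret 0.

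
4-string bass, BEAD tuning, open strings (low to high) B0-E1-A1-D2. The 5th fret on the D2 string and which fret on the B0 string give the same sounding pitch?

D2 at fret 5 is D2 + 5 semitones = G2.
The open B0 string is 15 semitones below the open D2, so the same pitch on the B0 string lies at fret 5 + 15 = 20.

20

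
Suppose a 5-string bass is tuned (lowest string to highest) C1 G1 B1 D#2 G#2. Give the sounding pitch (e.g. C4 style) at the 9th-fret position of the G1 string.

E2

Each fret is one semitone, so G1 + 9 = E2.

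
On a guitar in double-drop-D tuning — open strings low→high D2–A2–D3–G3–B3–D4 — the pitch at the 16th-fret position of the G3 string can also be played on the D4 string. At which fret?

G3 at fret 16 is G3 + 16 semitones = B4.
The open D4 string is 7 semitones above the open G3, so the same pitch on the D4 string lies at fret 16 − 7 = 9.

9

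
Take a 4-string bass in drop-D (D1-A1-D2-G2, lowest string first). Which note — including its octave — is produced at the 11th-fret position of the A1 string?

G♯2

A1 is MIDI 33. Adding 11 gives 44, which is G♯2.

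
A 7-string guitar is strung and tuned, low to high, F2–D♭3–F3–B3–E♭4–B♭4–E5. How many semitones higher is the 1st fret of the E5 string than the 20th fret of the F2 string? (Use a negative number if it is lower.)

E5 at fret 1 → F5 (MIDI 77); F2 at fret 20 → D♭4 (MIDI 61).
77 − 61 = 16, so the two pitches are 16 semitones apart.

16 semitones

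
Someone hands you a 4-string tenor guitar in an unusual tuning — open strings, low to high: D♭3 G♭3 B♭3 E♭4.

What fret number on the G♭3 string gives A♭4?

14

A♭4 is 14 semitones above the open G♭3 (Gb–G–Ab–A–…–Gb–G–Ab), so it sits at fret 14.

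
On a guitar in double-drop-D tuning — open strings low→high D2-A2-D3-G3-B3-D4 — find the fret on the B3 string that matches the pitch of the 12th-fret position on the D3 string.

3

D3 at fret 12 is D3 + 12 semitones = D4.
The open B3 string is 9 semitones above the open D3, so the same pitch on the B3 string lies at fret 12 − 9 = 3.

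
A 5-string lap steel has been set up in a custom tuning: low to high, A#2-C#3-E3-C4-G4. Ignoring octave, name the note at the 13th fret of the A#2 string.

A#2 is MIDI 46. Adding 13 gives 59; 59 mod 12 = 11, i.e. B.

B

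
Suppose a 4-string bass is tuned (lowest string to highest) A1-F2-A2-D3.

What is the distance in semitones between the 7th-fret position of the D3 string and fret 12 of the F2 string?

4 semitones

D3 at fret 7 → A3 (MIDI 57); F2 at fret 12 → F3 (MIDI 53).
57 − 53 = 4, so the two pitches are 4 semitones apart, with A3 the higher.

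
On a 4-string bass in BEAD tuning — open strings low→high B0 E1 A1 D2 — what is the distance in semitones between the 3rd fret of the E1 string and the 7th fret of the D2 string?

E1 at fret 3 → G1 (MIDI 31); D2 at fret 7 → A2 (MIDI 45).
31 − 45 = -14, so the two pitches are 14 semitones apart, with A2 the higher.

14 semitones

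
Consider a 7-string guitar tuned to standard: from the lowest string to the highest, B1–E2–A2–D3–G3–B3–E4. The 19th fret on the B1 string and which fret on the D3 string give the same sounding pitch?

4

B1 at fret 19 is B1 + 19 semitones = F#3.
The open D3 string is 15 semitones above the open B1, so the same pitch on the D3 string lies at fret 19 − 15 = 4.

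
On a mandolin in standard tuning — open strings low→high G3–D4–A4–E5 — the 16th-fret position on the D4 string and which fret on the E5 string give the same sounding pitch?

2

Fret 16 on D4 is MIDI 62 + 16 = 78 (F#5). On the E5 string (open MIDI 76), that pitch is 78 − 76 = fret 2.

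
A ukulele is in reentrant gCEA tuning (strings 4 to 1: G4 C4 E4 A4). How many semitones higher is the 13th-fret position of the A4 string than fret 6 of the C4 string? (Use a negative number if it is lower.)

A4 at fret 13 → A#5 (MIDI 82); C4 at fret 6 → F#4 (MIDI 66).
82 − 66 = 16, so the two pitches are 16 semitones apart.

16 semitones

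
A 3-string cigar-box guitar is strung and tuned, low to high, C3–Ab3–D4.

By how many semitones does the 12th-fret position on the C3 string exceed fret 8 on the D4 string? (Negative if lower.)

-10 semitones

C3 at fret 12 → C4 (MIDI 60); D4 at fret 8 → Bb4 (MIDI 70).
60 − 70 = -10, so the two pitches are 10 semitones apart.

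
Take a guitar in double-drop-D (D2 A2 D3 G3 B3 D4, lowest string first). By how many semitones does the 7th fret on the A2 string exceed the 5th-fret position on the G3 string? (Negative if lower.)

-8 semitones

A2 at fret 7 → E3 (MIDI 52); G3 at fret 5 → C4 (MIDI 60).
52 − 60 = -8, so the two pitches are 8 semitones apart.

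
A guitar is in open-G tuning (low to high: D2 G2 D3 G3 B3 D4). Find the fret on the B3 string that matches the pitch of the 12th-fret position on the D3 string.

3

Fret 12 on D3 is MIDI 50 + 12 = 62 (D4). On the B3 string (open MIDI 59), that pitch is 62 − 59 = fret 3.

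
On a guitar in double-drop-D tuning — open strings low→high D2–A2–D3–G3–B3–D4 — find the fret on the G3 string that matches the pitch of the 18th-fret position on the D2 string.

Fret 18 on D2 is MIDI 38 + 18 = 56 (G#3). On the G3 string (open MIDI 55), that pitch is 56 − 55 = fret 1.

1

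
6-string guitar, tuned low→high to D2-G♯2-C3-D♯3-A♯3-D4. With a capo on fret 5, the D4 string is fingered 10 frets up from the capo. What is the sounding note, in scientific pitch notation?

The capo raises the open D4 by 5 semitones to G4; fretting 10 more gives D4 + 5 + 10 = D4 + 15 semitones = F5.

F5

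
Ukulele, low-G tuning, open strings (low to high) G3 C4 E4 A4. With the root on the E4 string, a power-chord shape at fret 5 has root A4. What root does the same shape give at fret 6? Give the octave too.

A#4

Moving from fret 5 to fret 6 shifts the root by 1 semitone.
A4 up 1 semitone is A#4.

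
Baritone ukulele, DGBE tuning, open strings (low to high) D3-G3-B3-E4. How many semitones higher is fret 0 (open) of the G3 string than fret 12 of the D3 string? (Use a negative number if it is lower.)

G3 at fret 0 → G3 (MIDI 55); D3 at fret 12 → D4 (MIDI 62).
55 − 62 = -7, so the two pitches are 7 semitones apart.

-7 semitones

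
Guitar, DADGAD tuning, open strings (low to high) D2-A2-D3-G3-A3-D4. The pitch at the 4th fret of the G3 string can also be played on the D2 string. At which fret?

21

Fret 4 on G3 is MIDI 55 + 4 = 59 (B3). On the D2 string (open MIDI 38), that pitch is 59 − 38 = fret 21.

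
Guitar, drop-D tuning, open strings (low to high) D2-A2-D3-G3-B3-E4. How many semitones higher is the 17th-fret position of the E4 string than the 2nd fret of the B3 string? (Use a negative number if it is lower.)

E4 at fret 17 → A5 (MIDI 81); B3 at fret 2 → C♯4 (MIDI 61).
81 − 61 = 20, so the two pitches are 20 semitones apart.

20 semitones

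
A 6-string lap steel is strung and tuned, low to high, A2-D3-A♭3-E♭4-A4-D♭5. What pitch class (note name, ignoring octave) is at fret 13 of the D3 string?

Each fret is one semitone, so D3 + 13 = E♭.
(Equivalently spelled D♯.)

E♭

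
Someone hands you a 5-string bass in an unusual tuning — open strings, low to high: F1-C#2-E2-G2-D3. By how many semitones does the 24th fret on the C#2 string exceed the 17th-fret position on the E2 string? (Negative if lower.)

4 semitones

C#2 at fret 24 → C#4 (MIDI 61); E2 at fret 17 → A3 (MIDI 57).
61 − 57 = 4, so the two pitches are 4 semitones apart.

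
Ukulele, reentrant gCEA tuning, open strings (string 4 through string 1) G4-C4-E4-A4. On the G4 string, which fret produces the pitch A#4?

3

A#4 is 3 semitones above the open G4 (G–G#–A–A#), so it sits at fret 3.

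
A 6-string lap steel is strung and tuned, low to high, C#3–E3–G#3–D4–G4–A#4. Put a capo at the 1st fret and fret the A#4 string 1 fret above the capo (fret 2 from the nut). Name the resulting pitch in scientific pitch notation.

The capo raises the open A#4 by 1 semitone to B4; fretting 1 more gives A#4 + 1 + 1 = A#4 + 2 semitones = C5.

C5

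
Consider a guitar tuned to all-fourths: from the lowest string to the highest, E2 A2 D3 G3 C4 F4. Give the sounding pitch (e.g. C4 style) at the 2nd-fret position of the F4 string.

Each fret is one semitone, so F4 + 2 = G4.

G4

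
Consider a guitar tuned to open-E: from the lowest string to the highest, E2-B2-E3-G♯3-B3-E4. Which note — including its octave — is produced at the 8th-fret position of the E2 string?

C3

Each fret is one semitone, so E2 + 8 = C3.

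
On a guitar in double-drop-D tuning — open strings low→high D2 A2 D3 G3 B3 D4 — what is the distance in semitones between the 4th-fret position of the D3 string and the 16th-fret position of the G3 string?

17 semitones

D3 at fret 4 → F#3 (MIDI 54); G3 at fret 16 → B4 (MIDI 71).
54 − 71 = -17, so the two pitches are 17 semitones apart, with B4 the higher.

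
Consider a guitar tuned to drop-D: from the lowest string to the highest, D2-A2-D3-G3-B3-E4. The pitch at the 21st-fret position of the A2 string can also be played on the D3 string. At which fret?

Fret 21 on A2 is MIDI 45 + 21 = 66 (F♯4). On the D3 string (open MIDI 50), that pitch is 66 − 50 = fret 16.

16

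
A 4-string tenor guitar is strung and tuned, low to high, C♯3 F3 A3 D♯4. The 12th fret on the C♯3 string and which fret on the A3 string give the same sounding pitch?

Fret 12 on C♯3 is MIDI 49 + 12 = 61 (C♯4). On the A3 string (open MIDI 57), that pitch is 61 − 57 = fret 4.

4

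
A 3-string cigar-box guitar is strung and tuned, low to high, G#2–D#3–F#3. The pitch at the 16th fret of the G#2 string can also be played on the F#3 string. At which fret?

G#2 at fret 16 is G#2 + 16 semitones = C4.
The open F#3 string is 10 semitones above the open G#2, so the same pitch on the F#3 string lies at fret 16 − 10 = 6.

6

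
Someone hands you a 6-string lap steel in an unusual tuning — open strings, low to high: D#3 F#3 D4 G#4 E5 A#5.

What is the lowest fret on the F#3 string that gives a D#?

From F#3, count semitones up the chromatic scale until reaching D#: F#–G–G#–A–A#–B–C–C#–D–D# — 9 steps.

9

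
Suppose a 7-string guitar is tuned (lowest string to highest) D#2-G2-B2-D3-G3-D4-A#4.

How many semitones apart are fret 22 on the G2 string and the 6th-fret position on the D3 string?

9 semitones

G2 at fret 22 → F4 (MIDI 65); D3 at fret 6 → G#3 (MIDI 56).
65 − 56 = 9, so the two pitches are 9 semitones apart, with F4 the higher.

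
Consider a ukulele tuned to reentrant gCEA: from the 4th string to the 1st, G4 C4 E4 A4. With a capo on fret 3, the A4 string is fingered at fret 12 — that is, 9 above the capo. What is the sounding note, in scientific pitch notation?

The capo raises the open A4 by 3 semitones to C5; fretting 9 more gives A4 + 3 + 9 = A4 + 12 semitones = A5.

A5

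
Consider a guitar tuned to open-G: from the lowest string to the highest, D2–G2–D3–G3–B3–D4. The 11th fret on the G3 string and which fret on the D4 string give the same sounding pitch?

Fret 11 on G3 is MIDI 55 + 11 = 66 (F#4). On the D4 string (open MIDI 62), that pitch is 66 − 62 = fret 4.

4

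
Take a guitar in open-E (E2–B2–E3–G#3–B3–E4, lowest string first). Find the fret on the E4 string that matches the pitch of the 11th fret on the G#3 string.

3

G#3 at fret 11 is G#3 + 11 semitones = G4.
The open E4 string is 8 semitones above the open G#3, so the same pitch on the E4 string lies at fret 11 − 8 = 3.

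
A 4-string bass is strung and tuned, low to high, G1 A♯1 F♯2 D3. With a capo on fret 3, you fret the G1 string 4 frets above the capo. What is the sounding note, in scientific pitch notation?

D2

The capo raises the open G1 by 3 semitones to A♯1; fretting 4 more gives G1 + 3 + 4 = G1 + 7 semitones = D2.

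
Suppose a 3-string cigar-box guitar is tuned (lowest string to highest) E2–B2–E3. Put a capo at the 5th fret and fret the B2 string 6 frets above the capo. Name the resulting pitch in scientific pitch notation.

The capo raises the open B2 by 5 semitones to E3; fretting 6 more gives B2 + 5 + 6 = B2 + 11 semitones = A#3.
(Also written Bb.)

A#3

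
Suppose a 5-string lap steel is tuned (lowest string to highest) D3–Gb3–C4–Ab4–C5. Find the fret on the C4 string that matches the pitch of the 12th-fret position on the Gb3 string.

Fret 12 on Gb3 is MIDI 54 + 12 = 66 (Gb4). On the C4 string (open MIDI 60), that pitch is 66 − 60 = fret 6.

6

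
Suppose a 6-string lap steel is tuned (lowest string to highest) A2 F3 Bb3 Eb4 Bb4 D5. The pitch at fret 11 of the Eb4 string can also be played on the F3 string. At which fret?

Fret 11 on Eb4 is MIDI 63 + 11 = 74 (D5). On the F3 string (open MIDI 53), that pitch is 74 − 53 = fret 21.

21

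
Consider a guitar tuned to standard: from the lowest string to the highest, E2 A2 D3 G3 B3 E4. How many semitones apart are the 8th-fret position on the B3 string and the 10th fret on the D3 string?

B3 at fret 8 → G4 (MIDI 67); D3 at fret 10 → C4 (MIDI 60).
67 − 60 = 7, so the two pitches are 7 semitones apart, with G4 the higher.

7 semitones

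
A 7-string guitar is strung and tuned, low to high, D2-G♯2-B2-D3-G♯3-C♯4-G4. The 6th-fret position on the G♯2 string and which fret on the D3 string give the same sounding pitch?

Fret 6 on G♯2 is MIDI 44 + 6 = 50 (D3). On the D3 string (open MIDI 50), that pitch is 50 − 50 = fret 0.

0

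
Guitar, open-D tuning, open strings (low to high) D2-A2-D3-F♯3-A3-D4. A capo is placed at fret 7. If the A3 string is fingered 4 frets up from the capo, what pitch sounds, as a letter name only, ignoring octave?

G♯

The capo raises the open A3 by 7 semitones to E4; fretting 4 more gives A3 + 7 + 4 = A3 + 11 semitones, landing on G♯.
(Also written A♭.)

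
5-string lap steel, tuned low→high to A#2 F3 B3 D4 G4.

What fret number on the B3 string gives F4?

6

F4 is 6 semitones above the open B3 (B–C–C#–D–D#–E–F), so it sits at fret 6.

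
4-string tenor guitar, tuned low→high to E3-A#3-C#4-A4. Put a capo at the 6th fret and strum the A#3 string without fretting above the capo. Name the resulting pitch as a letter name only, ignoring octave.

E

The capo raises the open A#3 by 6 semitones to E4; fretting 0 more gives A#3 + 6 + 0 = A#3 + 6 semitones, landing on E.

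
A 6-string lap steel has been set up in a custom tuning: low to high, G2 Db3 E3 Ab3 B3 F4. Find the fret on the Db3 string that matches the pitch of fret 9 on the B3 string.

Fret 9 on B3 is MIDI 59 + 9 = 68 (Ab4). On the Db3 string (open MIDI 49), that pitch is 68 − 49 = fret 19.

19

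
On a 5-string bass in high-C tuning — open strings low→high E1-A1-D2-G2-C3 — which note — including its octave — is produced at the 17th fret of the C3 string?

F4

Each fret is one semitone, so C3 + 17 = F4.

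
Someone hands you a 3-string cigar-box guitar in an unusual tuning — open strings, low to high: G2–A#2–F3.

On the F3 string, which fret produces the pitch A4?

16

A4 is 16 semitones above the open F3 (F–F#–G–G#–…–G–G#–A), so it sits at fret 16.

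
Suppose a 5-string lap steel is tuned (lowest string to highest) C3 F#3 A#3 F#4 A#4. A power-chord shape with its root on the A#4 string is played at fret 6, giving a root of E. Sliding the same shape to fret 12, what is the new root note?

Moving from fret 6 to fret 12 shifts the root by 6 semitones.
E up 6 semitones is A#.

A#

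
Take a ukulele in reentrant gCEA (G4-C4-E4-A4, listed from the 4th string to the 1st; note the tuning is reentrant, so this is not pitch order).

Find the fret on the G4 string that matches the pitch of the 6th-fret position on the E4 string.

3

Fret 6 on E4 is MIDI 64 + 6 = 70 (A#4). On the G4 string (open MIDI 67), that pitch is 70 − 67 = fret 3.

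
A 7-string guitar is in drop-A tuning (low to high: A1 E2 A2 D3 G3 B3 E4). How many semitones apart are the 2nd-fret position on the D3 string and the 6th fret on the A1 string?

13 semitones

D3 at fret 2 → E3 (MIDI 52); A1 at fret 6 → D#2 (MIDI 39).
52 − 39 = 13, so the two pitches are 13 semitones apart, with E3 the higher.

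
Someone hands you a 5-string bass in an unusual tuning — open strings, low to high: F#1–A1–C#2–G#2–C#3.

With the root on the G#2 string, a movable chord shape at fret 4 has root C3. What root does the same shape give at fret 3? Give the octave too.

B2

Moving from fret 4 to fret 3 shifts the root by -1 semitone.
C3 down 1 semitone is B2.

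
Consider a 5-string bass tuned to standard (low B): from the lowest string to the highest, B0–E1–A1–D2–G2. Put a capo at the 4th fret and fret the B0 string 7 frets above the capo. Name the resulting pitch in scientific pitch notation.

The capo raises the open B0 by 4 semitones to D#1; fretting 7 more gives B0 + 4 + 7 = B0 + 11 semitones = A#1.

A#1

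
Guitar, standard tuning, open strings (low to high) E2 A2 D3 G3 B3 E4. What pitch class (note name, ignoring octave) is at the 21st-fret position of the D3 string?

B

Each fret is one semitone, so D3 + 21 = B.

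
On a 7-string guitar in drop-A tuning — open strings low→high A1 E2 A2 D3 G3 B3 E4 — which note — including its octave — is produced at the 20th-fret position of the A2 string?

The open A2 string plus 20 semitones: A–A#–B–C–…–D#–E–F.
The walk passes from B into C 2 times, so the octave number goes from 2 to 4.

F4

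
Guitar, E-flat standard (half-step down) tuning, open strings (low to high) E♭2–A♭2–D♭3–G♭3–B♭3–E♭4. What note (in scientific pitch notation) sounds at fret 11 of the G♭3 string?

F4

The open G♭3 string plus 11 semitones: Gb–G–Ab–A–…–Eb–E–F.
The walk passes from B into C once, so the octave number goes from 3 to 4.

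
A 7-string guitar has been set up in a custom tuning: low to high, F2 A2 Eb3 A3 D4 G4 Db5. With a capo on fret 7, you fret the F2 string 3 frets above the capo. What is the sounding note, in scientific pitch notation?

Eb3

The capo raises the open F2 by 7 semitones to C3; fretting 3 more gives F2 + 7 + 3 = F2 + 10 semitones = Eb3.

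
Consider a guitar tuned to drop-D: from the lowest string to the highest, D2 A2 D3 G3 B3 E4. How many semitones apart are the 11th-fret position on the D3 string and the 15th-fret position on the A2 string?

D3 at fret 11 → C#4 (MIDI 61); A2 at fret 15 → C4 (MIDI 60).
61 − 60 = 1, so the two pitches are 1 semitone apart, with C#4 the higher.

1 semitone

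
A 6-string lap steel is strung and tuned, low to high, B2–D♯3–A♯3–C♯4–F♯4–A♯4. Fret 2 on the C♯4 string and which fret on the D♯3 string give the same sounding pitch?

C♯4 at fret 2 is C♯4 + 2 semitones = D♯4.
The open D♯3 string is 10 semitones below the open C♯4, so the same pitch on the D♯3 string lies at fret 2 + 10 = 12.

12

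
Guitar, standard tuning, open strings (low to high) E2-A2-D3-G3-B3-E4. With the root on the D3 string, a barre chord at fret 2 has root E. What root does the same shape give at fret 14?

E

Moving from fret 2 to fret 14 shifts the root by 12 semitones.
E up 12 semitones is E.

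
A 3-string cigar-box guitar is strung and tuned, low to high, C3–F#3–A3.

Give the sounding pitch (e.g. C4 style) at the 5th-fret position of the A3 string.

D4

Each fret is one semitone, so A3 + 5 = D4.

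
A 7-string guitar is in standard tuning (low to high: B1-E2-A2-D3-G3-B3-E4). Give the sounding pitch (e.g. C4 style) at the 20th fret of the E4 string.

E4 is MIDI 64. Adding 20 gives 84, which is C6.

C6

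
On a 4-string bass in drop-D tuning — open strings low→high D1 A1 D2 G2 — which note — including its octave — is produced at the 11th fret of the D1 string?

D1 is MIDI 26. Adding 11 gives 37, which is C♯2.

C♯2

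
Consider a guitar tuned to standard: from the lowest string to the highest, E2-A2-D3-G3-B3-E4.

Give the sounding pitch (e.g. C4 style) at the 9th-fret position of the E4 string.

Each fret is one semitone, so E4 + 9 = C#5.
(Equivalently spelled Db5.)

C#5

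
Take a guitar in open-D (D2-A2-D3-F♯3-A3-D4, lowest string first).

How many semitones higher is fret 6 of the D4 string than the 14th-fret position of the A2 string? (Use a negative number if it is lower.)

D4 at fret 6 → G♯4 (MIDI 68); A2 at fret 14 → B3 (MIDI 59).
68 − 59 = 9, so the two pitches are 9 semitones apart.

9 semitones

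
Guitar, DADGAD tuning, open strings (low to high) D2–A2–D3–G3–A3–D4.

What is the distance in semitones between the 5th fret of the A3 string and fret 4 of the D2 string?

20 semitones

A3 at fret 5 → D4 (MIDI 62); D2 at fret 4 → F♯2 (MIDI 42).
62 − 42 = 20, so the two pitches are 20 semitones apart, with D4 the higher.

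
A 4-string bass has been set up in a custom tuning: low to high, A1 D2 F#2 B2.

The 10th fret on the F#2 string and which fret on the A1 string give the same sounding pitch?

F#2 at fret 10 is F#2 + 10 semitones = E3.
The open A1 string is 9 semitones below the open F#2, so the same pitch on the A1 string lies at fret 10 + 9 = 19.

19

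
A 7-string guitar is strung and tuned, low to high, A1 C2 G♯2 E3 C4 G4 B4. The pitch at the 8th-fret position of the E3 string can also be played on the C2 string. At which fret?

E3 at fret 8 is E3 + 8 semitones = C4.
The open C2 string is 16 semitones below the open E3, so the same pitch on the C2 string lies at fret 8 + 16 = 24.

24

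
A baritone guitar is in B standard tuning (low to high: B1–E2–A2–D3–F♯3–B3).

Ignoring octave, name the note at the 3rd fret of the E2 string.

The open E2 string plus 3 semitones: E–F–F#–G.

G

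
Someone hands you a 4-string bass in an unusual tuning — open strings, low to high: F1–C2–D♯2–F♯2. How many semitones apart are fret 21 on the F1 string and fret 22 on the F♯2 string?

14 semitones

F1 at fret 21 → D3 (MIDI 50); F♯2 at fret 22 → E4 (MIDI 64).
50 − 64 = -14, so the two pitches are 14 semitones apart, with E4 the higher.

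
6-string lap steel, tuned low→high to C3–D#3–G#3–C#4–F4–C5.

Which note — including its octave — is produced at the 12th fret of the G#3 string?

G#4

G#3 is MIDI 56. Adding 12 gives 68, which is G#4.
(Equivalently spelled Ab4.)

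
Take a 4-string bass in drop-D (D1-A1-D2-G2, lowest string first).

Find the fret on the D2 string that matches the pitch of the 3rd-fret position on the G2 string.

G2 at fret 3 is G2 + 3 semitones = A#2.
The open D2 string is 5 semitones below the open G2, so the same pitch on the D2 string lies at fret 3 + 5 = 8.

8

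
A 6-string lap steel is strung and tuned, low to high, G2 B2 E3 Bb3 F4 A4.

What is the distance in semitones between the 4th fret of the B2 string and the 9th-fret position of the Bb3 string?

B2 at fret 4 → Eb3 (MIDI 51); Bb3 at fret 9 → G4 (MIDI 67).
51 − 67 = -16, so the two pitches are 16 semitones apart, with G4 the higher.

16 semitones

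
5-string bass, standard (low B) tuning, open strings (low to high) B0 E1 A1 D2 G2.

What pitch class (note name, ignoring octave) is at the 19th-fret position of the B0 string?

The open B0 string plus 19 semitones: B–C–C#–D–…–E–F–F#.
(Equivalently spelled G♭.)

F♯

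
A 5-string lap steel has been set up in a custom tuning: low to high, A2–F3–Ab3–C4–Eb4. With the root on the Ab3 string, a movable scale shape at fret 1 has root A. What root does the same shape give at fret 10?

Gb

Moving from fret 1 to fret 10 shifts the root by 9 semitones.
A up 9 semitones is Gb.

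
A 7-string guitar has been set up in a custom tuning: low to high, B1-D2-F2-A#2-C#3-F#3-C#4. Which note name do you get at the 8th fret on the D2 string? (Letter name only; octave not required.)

D2 is MIDI 38. Adding 8 gives 46; 46 mod 12 = 10, i.e. A#.
(Equivalently spelled Bb.)

A#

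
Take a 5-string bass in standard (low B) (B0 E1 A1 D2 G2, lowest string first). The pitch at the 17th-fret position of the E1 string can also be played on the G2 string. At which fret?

2

E1 at fret 17 is E1 + 17 semitones = A2.
The open G2 string is 15 semitones above the open E1, so the same pitch on the G2 string lies at fret 17 − 15 = 2.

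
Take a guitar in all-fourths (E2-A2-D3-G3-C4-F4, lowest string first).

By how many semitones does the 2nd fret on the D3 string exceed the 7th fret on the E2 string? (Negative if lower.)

5 semitones

D3 at fret 2 → E3 (MIDI 52); E2 at fret 7 → B2 (MIDI 47).
52 − 47 = 5, so the two pitches are 5 semitones apart.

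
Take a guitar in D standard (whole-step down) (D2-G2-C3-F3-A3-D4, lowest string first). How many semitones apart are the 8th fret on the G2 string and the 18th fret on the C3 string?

15 semitones

G2 at fret 8 → D#3 (MIDI 51); C3 at fret 18 → F#4 (MIDI 66).
51 − 66 = -15, so the two pitches are 15 semitones apart, with F#4 the higher.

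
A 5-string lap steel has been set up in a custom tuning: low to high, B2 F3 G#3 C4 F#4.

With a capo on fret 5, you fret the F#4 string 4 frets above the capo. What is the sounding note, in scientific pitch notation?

D#5

The capo raises the open F#4 by 5 semitones to B4; fretting 4 more gives F#4 + 5 + 4 = F#4 + 9 semitones = D#5.
(Also written Eb.)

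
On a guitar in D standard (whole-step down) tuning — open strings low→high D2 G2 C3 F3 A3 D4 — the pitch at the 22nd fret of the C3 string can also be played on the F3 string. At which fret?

C3 at fret 22 is C3 + 22 semitones = A#4.
The open F3 string is 5 semitones above the open C3, so the same pitch on the F3 string lies at fret 22 − 5 = 17.

17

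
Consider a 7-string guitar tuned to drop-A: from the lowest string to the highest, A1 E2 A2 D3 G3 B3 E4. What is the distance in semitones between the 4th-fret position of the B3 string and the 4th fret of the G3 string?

B3 at fret 4 → D♯4 (MIDI 63); G3 at fret 4 → B3 (MIDI 59).
63 − 59 = 4, so the two pitches are 4 semitones apart, with D♯4 the higher.

4 semitones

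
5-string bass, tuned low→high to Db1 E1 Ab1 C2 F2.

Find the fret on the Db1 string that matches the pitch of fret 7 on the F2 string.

Fret 7 on F2 is MIDI 41 + 7 = 48 (C3). On the Db1 string (open MIDI 25), that pitch is 48 − 25 = fret 23.

23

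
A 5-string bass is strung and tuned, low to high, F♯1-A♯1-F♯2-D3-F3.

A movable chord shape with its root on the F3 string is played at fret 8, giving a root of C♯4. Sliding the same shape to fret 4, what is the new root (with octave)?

A3

Moving from fret 8 to fret 4 shifts the root by -4 semitones.
C♯4 down 4 semitones is A3.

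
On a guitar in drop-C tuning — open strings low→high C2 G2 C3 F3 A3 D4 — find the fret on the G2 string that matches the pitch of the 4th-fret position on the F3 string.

F3 at fret 4 is F3 + 4 semitones = A3.
The open G2 string is 10 semitones below the open F3, so the same pitch on the G2 string lies at fret 4 + 10 = 14.

14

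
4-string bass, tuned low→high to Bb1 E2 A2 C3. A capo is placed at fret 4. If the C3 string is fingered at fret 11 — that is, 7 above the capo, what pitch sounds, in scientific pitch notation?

B3

The capo raises the open C3 by 4 semitones to E3; fretting 7 more gives C3 + 4 + 7 = C3 + 11 semitones = B3.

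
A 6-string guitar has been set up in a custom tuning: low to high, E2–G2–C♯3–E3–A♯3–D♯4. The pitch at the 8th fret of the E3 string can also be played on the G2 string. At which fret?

E3 at fret 8 is E3 + 8 semitones = C4.
The open G2 string is 9 semitones below the open E3, so the same pitch on the G2 string lies at fret 8 + 9 = 17.

17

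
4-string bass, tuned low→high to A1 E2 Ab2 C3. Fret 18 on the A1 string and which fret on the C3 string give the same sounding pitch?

3

Fret 18 on A1 is MIDI 33 + 18 = 51 (Eb3). On the C3 string (open MIDI 48), that pitch is 51 − 48 = fret 3.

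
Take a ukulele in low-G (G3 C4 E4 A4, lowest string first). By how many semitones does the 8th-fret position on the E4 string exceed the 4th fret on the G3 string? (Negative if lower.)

13 semitones

E4 at fret 8 → C5 (MIDI 72); G3 at fret 4 → B3 (MIDI 59).
72 − 59 = 13, so the two pitches are 13 semitones apart.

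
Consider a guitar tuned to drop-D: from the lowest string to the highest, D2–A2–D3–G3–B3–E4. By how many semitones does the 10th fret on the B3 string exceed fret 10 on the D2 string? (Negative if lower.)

21 semitones

B3 at fret 10 → A4 (MIDI 69); D2 at fret 10 → C3 (MIDI 48).
69 − 48 = 21, so the two pitches are 21 semitones apart.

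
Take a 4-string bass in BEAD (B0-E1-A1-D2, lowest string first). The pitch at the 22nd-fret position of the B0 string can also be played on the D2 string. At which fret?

7

Fret 22 on B0 is MIDI 23 + 22 = 45 (A2). On the D2 string (open MIDI 38), that pitch is 45 − 38 = fret 7.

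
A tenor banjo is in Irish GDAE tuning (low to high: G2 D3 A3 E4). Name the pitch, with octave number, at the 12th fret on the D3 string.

The open D3 string plus 12 semitones: D–D#–E–F–…–C–C#–D.
The walk passes from B into C once, so the octave number goes from 3 to 4.

D4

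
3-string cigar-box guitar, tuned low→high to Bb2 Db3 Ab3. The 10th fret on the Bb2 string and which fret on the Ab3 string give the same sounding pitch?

0

Bb2 at fret 10 is Bb2 + 10 semitones = Ab3.
The open Ab3 string is 10 semitones above the open Bb2, so the same pitch on the Ab3 string lies at fret 10 − 10 = 0.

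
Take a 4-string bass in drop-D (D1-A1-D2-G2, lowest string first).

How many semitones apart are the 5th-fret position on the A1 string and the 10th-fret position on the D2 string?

10 semitones

A1 at fret 5 → D2 (MIDI 38); D2 at fret 10 → C3 (MIDI 48).
38 − 48 = -10, so the two pitches are 10 semitones apart, with C3 the higher.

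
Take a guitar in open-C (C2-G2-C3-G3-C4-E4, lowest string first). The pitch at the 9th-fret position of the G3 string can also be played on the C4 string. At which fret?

4

Fret 9 on G3 is MIDI 55 + 9 = 64 (E4). On the C4 string (open MIDI 60), that pitch is 64 − 60 = fret 4.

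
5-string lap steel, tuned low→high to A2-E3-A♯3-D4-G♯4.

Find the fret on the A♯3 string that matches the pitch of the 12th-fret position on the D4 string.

D4 at fret 12 is D4 + 12 semitones = D5.
The open A♯3 string is 4 semitones below the open D4, so the same pitch on the A♯3 string lies at fret 12 + 4 = 16.

16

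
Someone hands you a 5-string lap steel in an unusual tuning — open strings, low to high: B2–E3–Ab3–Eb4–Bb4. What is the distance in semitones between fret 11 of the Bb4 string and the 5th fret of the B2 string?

29 semitones

Bb4 at fret 11 → A5 (MIDI 81); B2 at fret 5 → E3 (MIDI 52).
81 − 52 = 29, so the two pitches are 29 semitones apart, with A5 the higher.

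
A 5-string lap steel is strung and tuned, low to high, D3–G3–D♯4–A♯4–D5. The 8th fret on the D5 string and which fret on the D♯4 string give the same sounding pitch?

19

Fret 8 on D5 is MIDI 74 + 8 = 82 (A♯5). On the D♯4 string (open MIDI 63), that pitch is 82 − 63 = fret 19.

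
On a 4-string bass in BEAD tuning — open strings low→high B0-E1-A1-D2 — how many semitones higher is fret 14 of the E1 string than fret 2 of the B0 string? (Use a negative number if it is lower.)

17 semitones

E1 at fret 14 → F♯2 (MIDI 42); B0 at fret 2 → C♯1 (MIDI 25).
42 − 25 = 17, so the two pitches are 17 semitones apart.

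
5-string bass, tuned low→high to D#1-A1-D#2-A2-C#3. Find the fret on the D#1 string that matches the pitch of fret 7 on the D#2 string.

19

Fret 7 on D#2 is MIDI 39 + 7 = 46 (A#2). On the D#1 string (open MIDI 27), that pitch is 46 − 27 = fret 19.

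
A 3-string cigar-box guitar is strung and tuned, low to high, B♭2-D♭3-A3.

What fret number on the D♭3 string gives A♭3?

7

A♭3 is 7 semitones above the open D♭3 (Db–D–Eb–E–F–Gb–G–Ab), so it sits at fret 7.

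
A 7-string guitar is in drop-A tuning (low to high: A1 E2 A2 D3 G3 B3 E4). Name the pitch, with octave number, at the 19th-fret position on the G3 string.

D5

The open G3 string plus 19 semitones: G–G#–A–A#–…–C–C#–D.
The walk passes from B into C 2 times, so the octave number goes from 3 to 5.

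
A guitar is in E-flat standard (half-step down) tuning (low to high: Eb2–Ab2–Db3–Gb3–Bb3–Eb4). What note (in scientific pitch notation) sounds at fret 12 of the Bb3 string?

Each fret is one semitone, so Bb3 + 12 = Bb4.
(Equivalently spelled A#4.)

Bb4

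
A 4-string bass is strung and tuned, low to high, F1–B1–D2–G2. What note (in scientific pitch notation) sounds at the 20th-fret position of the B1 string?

G3

Each fret is one semitone, so B1 + 20 = G3.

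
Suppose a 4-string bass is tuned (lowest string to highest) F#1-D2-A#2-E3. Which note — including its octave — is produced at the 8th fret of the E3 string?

C4

E3 is MIDI 52. Adding 8 gives 60, which is C4.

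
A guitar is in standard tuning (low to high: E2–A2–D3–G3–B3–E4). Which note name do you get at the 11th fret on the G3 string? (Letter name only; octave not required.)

Each fret is one semitone, so G3 + 11 = F#.
(Equivalently spelled Gb.)

F#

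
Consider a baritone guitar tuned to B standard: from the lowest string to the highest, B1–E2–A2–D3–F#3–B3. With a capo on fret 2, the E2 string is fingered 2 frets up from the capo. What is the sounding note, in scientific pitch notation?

G#2

The capo raises the open E2 by 2 semitones to F#2; fretting 2 more gives E2 + 2 + 2 = E2 + 4 semitones = G#2.
(Also written Ab.)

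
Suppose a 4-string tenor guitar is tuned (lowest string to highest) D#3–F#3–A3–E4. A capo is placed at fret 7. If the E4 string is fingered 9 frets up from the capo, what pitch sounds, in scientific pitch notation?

The capo raises the open E4 by 7 semitones to B4; fretting 9 more gives E4 + 7 + 9 = E4 + 16 semitones = G#5.
(Also written Ab.)

G#5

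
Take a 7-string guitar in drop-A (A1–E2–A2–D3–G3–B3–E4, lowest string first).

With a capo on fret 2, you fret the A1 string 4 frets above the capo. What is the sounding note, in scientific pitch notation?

The capo raises the open A1 by 2 semitones to B1; fretting 4 more gives A1 + 2 + 4 = A1 + 6 semitones = D#2.
(Also written Eb.)

D#2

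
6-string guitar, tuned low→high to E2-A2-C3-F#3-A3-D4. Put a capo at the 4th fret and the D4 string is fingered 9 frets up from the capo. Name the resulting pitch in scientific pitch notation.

D#5

The capo raises the open D4 by 4 semitones to F#4; fretting 9 more gives D4 + 4 + 9 = D4 + 13 semitones = D#5.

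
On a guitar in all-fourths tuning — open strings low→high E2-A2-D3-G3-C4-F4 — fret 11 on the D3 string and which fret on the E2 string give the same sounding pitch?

21

Fret 11 on D3 is MIDI 50 + 11 = 61 (C♯4). On the E2 string (open MIDI 40), that pitch is 61 − 40 = fret 21.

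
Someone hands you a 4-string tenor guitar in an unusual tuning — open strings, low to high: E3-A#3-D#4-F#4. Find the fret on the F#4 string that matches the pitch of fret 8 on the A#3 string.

0

Fret 8 on A#3 is MIDI 58 + 8 = 66 (F#4). On the F#4 string (open MIDI 66), that pitch is 66 − 66 = fret 0.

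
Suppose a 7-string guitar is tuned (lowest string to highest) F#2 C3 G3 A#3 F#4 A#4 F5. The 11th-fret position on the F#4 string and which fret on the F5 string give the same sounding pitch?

0

Fret 11 on F#4 is MIDI 66 + 11 = 77 (F5). On the F5 string (open MIDI 77), that pitch is 77 − 77 = fret 0.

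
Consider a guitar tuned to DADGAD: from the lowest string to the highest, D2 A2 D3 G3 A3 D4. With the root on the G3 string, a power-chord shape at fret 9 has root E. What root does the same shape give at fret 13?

Moving from fret 9 to fret 13 shifts the root by 4 semitones.
E up 4 semitones is G♯.

G♯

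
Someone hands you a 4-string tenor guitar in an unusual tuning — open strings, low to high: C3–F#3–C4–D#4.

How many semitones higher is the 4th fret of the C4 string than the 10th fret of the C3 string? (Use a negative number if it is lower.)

6 semitones

C4 at fret 4 → E4 (MIDI 64); C3 at fret 10 → A#3 (MIDI 58).
64 − 58 = 6, so the two pitches are 6 semitones apart.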